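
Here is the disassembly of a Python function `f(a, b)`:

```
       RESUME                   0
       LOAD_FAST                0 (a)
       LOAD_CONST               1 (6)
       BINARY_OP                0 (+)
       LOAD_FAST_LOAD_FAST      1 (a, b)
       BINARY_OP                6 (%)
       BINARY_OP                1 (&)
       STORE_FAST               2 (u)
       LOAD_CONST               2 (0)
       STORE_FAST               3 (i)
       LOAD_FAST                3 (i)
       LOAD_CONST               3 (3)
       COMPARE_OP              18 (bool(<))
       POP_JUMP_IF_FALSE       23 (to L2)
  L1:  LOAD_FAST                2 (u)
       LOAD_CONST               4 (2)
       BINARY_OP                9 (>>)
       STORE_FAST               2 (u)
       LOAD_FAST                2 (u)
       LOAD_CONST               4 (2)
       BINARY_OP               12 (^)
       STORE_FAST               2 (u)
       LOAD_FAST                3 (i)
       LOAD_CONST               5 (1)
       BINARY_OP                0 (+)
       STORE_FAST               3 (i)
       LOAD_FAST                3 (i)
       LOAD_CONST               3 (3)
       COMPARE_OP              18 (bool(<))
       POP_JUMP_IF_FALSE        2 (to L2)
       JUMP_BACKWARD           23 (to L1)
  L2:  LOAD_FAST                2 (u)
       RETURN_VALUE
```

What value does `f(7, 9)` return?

2

LOAD_FAST a → push 7. Stack: [7]
LOAD_CONST → push 6. Stack: [7, 6]
BINARY_OP + → 7 + 6 = 13. Stack: [13]
LOAD_FAST_LOAD_FAST a,b → push 7,9. Stack: [13, 7, 9]
BINARY_OP % → 7 % 9 = 7. Stack: [13, 7]
BINARY_OP & → 13 & 7 = 5. Stack: [5]
STORE_FAST u → u=5. Stack: []
LOAD_CONST → push 0. Stack: [0]
STORE_FAST i → i=0. Stack: []
LOAD_FAST i → push 0. Stack: [0]
LOAD_CONST → push 3. Stack: [0, 3]
COMPARE_OP bool(<) → 0 vs 3 = True. Stack: [True]
POP_JUMP_IF_FALSE → pop True; no jump. Stack: []
LOAD_FAST u → push 5. Stack: [5]
LOAD_CONST → push 2. Stack: [5, 2]
BINARY_OP >> → 5 >> 2 = 1. Stack: [1]
STORE_FAST u → u=1. Stack: []
LOAD_FAST u → push 1. Stack: [1]
LOAD_CONST → push 2. Stack: [1, 2]
BINARY_OP ^ → 1 ^ 2 = 3. Stack: [3]
STORE_FAST u → u=3. Stack: []
LOAD_FAST i → push 0. Stack: [0]
LOAD_CONST → push 1. Stack: [0, 1]
BINARY_OP + → 0 + 1 = 1. Stack: [1]
STORE_FAST i → i=1. Stack: []
LOAD_FAST i → push 1. Stack: [1]
LOAD_CONST → push 3. Stack: [1, 3]
COMPARE_OP bool(<) → 1 vs 3 = True. Stack: [True]
POP_JUMP_IF_FALSE → pop True; no jump. Stack: []
LOAD_FAST u → push 3. Stack: [3]
LOAD_CONST → push 2. Stack: [3, 2]
BINARY_OP >> → 3 >> 2 = 0. Stack: [0]
STORE_FAST u → u=0. Stack: []
LOAD_FAST u → push 0. Stack: [0]
LOAD_CONST → push 2. Stack: [0, 2]
BINARY_OP ^ → 0 ^ 2 = 2. Stack: [2]
STORE_FAST u → u=2. Stack: []
LOAD_FAST i → push 1. Stack: [1]
LOAD_CONST → push 1. Stack: [1, 1]
BINARY_OP + → 1 + 1 = 2. Stack: [2]
STORE_FAST i → i=2. Stack: []
LOAD_FAST i → push 2. Stack: [2]
LOAD_CONST → push 3. Stack: [2, 3]
COMPARE_OP bool(<) → 2 vs 3 = True. Stack: [True]
POP_JUMP_IF_FALSE → pop True; no jump. Stack: []
LOAD_FAST u → push 2. Stack: [2]
LOAD_CONST → push 2. Stack: [2, 2]
BINARY_OP >> → 2 >> 2 = 0. Stack: [0]
STORE_FAST u → u=0. Stack: []
LOAD_FAST u → push 0. Stack: [0]
LOAD_CONST → push 2. Stack: [0, 2]
BINARY_OP ^ → 0 ^ 2 = 2. Stack: [2]
STORE_FAST u → u=2. Stack: []
LOAD_FAST i → push 2. Stack: [2]
LOAD_CONST → push 1. Stack: [2, 1]
BINARY_OP + → 2 + 1 = 3. Stack: [3]
STORE_FAST i → i=3. Stack: []
LOAD_FAST i → push 3. Stack: [3]
LOAD_CONST → push 3. Stack: [3, 3]
COMPARE_OP bool(<) → 3 vs 3 = False. Stack: [False]
POP_JUMP_IF_FALSE → pop False; jump. Stack: []
LOAD_FAST u → push 2. Stack: [2]
RETURN_VALUE → return 2.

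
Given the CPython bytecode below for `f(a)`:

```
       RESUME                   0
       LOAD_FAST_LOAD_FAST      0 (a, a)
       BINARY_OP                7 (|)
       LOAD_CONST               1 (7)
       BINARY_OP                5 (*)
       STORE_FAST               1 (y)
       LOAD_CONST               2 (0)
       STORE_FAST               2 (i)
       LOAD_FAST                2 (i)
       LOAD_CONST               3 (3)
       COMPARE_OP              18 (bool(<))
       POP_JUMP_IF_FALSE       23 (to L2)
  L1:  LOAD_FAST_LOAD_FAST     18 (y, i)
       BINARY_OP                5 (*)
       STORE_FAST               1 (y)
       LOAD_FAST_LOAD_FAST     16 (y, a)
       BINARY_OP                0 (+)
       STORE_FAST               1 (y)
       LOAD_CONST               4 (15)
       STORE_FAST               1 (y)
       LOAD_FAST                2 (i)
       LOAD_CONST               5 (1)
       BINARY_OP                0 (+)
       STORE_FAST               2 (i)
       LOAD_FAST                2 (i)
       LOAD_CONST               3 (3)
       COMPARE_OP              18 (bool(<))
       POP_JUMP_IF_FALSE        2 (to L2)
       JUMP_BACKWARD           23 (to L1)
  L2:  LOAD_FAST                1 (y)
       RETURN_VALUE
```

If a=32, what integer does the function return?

LOAD_FAST_LOAD_FAST a,a → push 32,32. Stack: [32, 32]
BINARY_OP | → 32 | 32 = 32. Stack: [32]
LOAD_CONST → push 7. Stack: [32, 7]
BINARY_OP * → 32 * 7 = 224. Stack: [224]
STORE_FAST y → y=224. Stack: []
LOAD_CONST → push 0. Stack: [0]
STORE_FAST i → i=0. Stack: []
LOAD_FAST i → push 0. Stack: [0]
LOAD_CONST → push 3. Stack: [0, 3]
COMPARE_OP bool(<) → 0 vs 3 = True. Stack: [True]
POP_JUMP_IF_FALSE → pop True; no jump. Stack: []
LOAD_FAST_LOAD_FAST y,i → push 224,0. Stack: [224, 0]
BINARY_OP * → 224 * 0 = 0. Stack: [0]
STORE_FAST y → y=0. Stack: []
LOAD_FAST_LOAD_FAST y,a → push 0,32. Stack: [0, 32]
BINARY_OP + → 0 + 32 = 32. Stack: [32]
STORE_FAST y → y=32. Stack: []
LOAD_CONST → push 15. Stack: [15]
STORE_FAST y → y=15. Stack: []
LOAD_FAST i → push 0. Stack: [0]
LOAD_CONST → push 1. Stack: [0, 1]
BINARY_OP + → 0 + 1 = 1. Stack: [1]
STORE_FAST i → i=1. Stack: []
LOAD_FAST i → push 1. Stack: [1]
LOAD_CONST → push 3. Stack: [1, 3]
COMPARE_OP bool(<) → 1 vs 3 = True. Stack: [True]
POP_JUMP_IF_FALSE → pop True; no jump. Stack: []
LOAD_FAST_LOAD_FAST y,i → push 15,1. Stack: [15, 1]
BINARY_OP * → 15 * 1 = 15. Stack: [15]
STORE_FAST y → y=15. Stack: []
LOAD_FAST_LOAD_FAST y,a → push 15,32. Stack: [15, 32]
BINARY_OP + → 15 + 32 = 47. Stack: [47]
STORE_FAST y → y=47. Stack: []
LOAD_CONST → push 15. Stack: [15]
STORE_FAST y → y=15. Stack: []
LOAD_FAST i → push 1. Stack: [1]
LOAD_CONST → push 1. Stack: [1, 1]
BINARY_OP + → 1 + 1 = 2. Stack: [2]
STORE_FAST i → i=2. Stack: []
LOAD_FAST i → push 2. Stack: [2]
LOAD_CONST → push 3. Stack: [2, 3]
COMPARE_OP bool(<) → 2 vs 3 = True. Stack: [True]
POP_JUMP_IF_FALSE → pop True; no jump. Stack: []
LOAD_FAST_LOAD_FAST y,i → push 15,2. Stack: [15, 2]
BINARY_OP * → 15 * 2 = 30. Stack: [30]
STORE_FAST y → y=30. Stack: []
LOAD_FAST_LOAD_FAST y,a → push 30,32. Stack: [30, 32]
BINARY_OP + → 30 + 32 = 62. Stack: [62]
STORE_FAST y → y=62. Stack: []
LOAD_CONST → push 15. Stack: [15]
STORE_FAST y → y=15. Stack: []
LOAD_FAST i → push 2. Stack: [2]
LOAD_CONST → push 1. Stack: [2, 1]
BINARY_OP + → 2 + 1 = 3. Stack: [3]
STORE_FAST i → i=3. Stack: []
LOAD_FAST i → push 3. Stack: [3]
LOAD_CONST → push 3. Stack: [3, 3]
COMPARE_OP bool(<) → 3 vs 3 = False. Stack: [False]
POP_JUMP_IF_FALSE → pop False; jump. Stack: []
LOAD_FAST y → push 15. Stack: [15]
RETURN_VALUE → return 15.

15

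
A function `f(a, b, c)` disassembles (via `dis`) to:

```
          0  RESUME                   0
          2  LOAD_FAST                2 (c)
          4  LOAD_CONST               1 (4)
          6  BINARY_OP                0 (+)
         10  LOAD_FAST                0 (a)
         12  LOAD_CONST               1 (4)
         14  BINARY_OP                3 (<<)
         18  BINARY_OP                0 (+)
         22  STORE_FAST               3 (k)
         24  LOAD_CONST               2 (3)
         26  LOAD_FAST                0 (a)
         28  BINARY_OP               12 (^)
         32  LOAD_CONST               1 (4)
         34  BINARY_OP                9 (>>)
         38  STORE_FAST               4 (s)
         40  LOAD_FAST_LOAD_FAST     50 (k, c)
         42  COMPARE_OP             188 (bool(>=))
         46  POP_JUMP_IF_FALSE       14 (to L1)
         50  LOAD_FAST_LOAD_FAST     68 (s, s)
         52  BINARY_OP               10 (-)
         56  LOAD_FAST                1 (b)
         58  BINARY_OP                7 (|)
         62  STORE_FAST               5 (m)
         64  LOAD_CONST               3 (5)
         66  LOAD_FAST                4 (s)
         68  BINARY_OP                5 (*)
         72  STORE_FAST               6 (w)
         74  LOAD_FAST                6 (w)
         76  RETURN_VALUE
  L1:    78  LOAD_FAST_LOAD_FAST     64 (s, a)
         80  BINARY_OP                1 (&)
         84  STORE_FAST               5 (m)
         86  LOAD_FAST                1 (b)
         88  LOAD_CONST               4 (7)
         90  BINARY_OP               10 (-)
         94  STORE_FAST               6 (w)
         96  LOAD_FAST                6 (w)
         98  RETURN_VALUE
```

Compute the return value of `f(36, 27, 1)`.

10

LOAD_FAST c → push 1. Stack: [1]
LOAD_CONST → push 4. Stack: [1, 4]
BINARY_OP + → 1 + 4 = 5. Stack: [5]
LOAD_FAST a → push 36. Stack: [5, 36]
LOAD_CONST → push 4. Stack: [5, 36, 4]
BINARY_OP << → 36 << 4 = 576. Stack: [5, 576]
BINARY_OP + → 5 + 576 = 581. Stack: [581]
STORE_FAST k → k=581. Stack: []
LOAD_CONST → push 3. Stack: [3]
LOAD_FAST a → push 36. Stack: [3, 36]
BINARY_OP ^ → 3 ^ 36 = 39. Stack: [39]
LOAD_CONST → push 4. Stack: [39, 4]
BINARY_OP >> → 39 >> 4 = 2. Stack: [2]
STORE_FAST s → s=2. Stack: []
LOAD_FAST_LOAD_FAST k,c → push 581,1. Stack: [581, 1]
COMPARE_OP bool(>=) → 581 vs 1 = True. Stack: [True]
POP_JUMP_IF_FALSE → pop True; no jump. Stack: []
LOAD_FAST_LOAD_FAST s,s → push 2,2. Stack: [2, 2]
BINARY_OP - → 2 - 2 = 0. Stack: [0]
LOAD_FAST b → push 27. Stack: [0, 27]
BINARY_OP | → 0 | 27 = 27. Stack: [27]
STORE_FAST m → m=27. Stack: []
LOAD_CONST → push 5. Stack: [5]
LOAD_FAST s → push 2. Stack: [5, 2]
BINARY_OP * → 5 * 2 = 10. Stack: [10]
STORE_FAST w → w=10. Stack: []
LOAD_FAST w → push 10. Stack: [10]
RETURN_VALUE → return 10.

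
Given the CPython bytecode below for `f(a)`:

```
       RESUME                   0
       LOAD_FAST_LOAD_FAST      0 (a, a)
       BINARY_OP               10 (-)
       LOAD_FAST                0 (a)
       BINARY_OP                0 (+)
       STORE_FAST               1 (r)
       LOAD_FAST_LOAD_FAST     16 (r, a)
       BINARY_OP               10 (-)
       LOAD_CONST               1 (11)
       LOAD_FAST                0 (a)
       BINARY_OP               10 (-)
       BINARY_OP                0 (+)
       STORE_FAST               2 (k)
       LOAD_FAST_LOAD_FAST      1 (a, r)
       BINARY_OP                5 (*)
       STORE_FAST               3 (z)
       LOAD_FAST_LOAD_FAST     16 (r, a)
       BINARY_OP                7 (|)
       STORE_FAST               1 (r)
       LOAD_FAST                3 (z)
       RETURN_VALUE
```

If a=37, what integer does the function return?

LOAD_FAST_LOAD_FAST a,a → push 37,37. Stack: [37, 37]
BINARY_OP - → 37 - 37 = 0. Stack: [0]
LOAD_FAST a → push 37. Stack: [0, 37]
BINARY_OP + → 0 + 37 = 37. Stack: [37]
STORE_FAST r → r=37. Stack: []
LOAD_FAST_LOAD_FAST r,a → push 37,37. Stack: [37, 37]
BINARY_OP - → 37 - 37 = 0. Stack: [0]
LOAD_CONST → push 11. Stack: [0, 11]
LOAD_FAST a → push 37. Stack: [0, 11, 37]
BINARY_OP - → 11 - 37 = -26. Stack: [0, -26]
BINARY_OP + → 0 + -26 = -26. Stack: [-26]
STORE_FAST k → k=-26. Stack: []
LOAD_FAST_LOAD_FAST a,r → push 37,37. Stack: [37, 37]
BINARY_OP * → 37 * 37 = 1369. Stack: [1369]
STORE_FAST z → z=1369. Stack: []
LOAD_FAST_LOAD_FAST r,a → push 37,37. Stack: [37, 37]
BINARY_OP | → 37 | 37 = 37. Stack: [37]
STORE_FAST r → r=37. Stack: []
LOAD_FAST z → push 1369. Stack: [1369]
RETURN_VALUE → return 1369.

1369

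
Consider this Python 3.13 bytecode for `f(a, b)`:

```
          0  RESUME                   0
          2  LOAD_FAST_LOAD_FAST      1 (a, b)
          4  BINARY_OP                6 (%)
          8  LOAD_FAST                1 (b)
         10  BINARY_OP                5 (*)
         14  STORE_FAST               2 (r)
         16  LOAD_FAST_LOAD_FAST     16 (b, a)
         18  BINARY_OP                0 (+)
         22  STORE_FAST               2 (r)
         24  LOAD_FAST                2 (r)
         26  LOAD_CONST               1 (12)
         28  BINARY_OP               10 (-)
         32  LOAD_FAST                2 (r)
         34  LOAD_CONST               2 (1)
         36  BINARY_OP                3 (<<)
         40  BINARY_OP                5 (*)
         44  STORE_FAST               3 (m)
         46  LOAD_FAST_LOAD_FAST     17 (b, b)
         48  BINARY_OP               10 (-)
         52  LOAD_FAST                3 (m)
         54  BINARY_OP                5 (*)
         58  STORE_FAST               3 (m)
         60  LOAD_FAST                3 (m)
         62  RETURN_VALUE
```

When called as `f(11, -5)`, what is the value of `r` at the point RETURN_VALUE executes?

6

LOAD_FAST_LOAD_FAST a,b → push 11,-5. Stack: [11, -5]
BINARY_OP % → 11 % -5 = -4. Stack: [-4]
LOAD_FAST b → push -5. Stack: [-4, -5]
BINARY_OP * → -4 * -5 = 20. Stack: [20]
STORE_FAST r → r=20. Stack: []
LOAD_FAST_LOAD_FAST b,a → push -5,11. Stack: [-5, 11]
BINARY_OP + → -5 + 11 = 6. Stack: [6]
STORE_FAST r → r=6. Stack: []
LOAD_FAST r → push 6. Stack: [6]
LOAD_CONST → push 12. Stack: [6, 12]
BINARY_OP - → 6 - 12 = -6. Stack: [-6]
LOAD_FAST r → push 6. Stack: [-6, 6]
LOAD_CONST → push 1. Stack: [-6, 6, 1]
BINARY_OP << → 6 << 1 = 12. Stack: [-6, 12]
BINARY_OP * → -6 * 12 = -72. Stack: [-72]
STORE_FAST m → m=-72. Stack: []
LOAD_FAST_LOAD_FAST b,b → push -5,-5. Stack: [-5, -5]
BINARY_OP - → -5 - -5 = 0. Stack: [0]
LOAD_FAST m → push -72. Stack: [0, -72]
BINARY_OP * → 0 * -72 = 0. Stack: [0]
STORE_FAST m → m=0. Stack: []
LOAD_FAST m → push 0. Stack: [0]
RETURN_VALUE → return 0.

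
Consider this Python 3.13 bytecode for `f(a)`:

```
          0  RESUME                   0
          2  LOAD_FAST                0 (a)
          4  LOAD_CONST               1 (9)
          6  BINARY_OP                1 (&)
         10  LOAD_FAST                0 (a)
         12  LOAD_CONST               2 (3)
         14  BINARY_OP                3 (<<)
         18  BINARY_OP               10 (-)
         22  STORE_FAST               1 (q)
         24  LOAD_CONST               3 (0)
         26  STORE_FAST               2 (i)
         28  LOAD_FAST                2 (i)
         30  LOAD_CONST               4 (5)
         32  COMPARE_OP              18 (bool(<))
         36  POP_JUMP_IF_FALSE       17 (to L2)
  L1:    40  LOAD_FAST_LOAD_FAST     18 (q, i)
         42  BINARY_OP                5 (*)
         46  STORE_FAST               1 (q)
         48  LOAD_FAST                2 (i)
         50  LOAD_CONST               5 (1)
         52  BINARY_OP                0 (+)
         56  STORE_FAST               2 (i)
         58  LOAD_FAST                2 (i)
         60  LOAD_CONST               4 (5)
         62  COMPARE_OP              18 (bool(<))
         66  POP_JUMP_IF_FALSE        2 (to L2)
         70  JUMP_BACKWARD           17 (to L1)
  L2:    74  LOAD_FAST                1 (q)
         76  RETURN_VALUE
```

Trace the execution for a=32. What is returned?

LOAD_FAST a → push 32
LOAD_CONST → push 9
BINARY_OP & → 32 & 9 = 0
LOAD_FAST a → push 32
LOAD_CONST → push 3
BINARY_OP << → 32 << 3 = 256
BINARY_OP - → 0 - 256 = -256
STORE_FAST q → q=-256
LOAD_CONST → push 0
STORE_FAST i → i=0
LOAD_FAST i → push 0
LOAD_CONST → push 5
COMPARE_OP bool(<) → 0 vs 5 = True
POP_JUMP_IF_FALSE → pop True; no jump
LOAD_FAST_LOAD_FAST q,i → push -256,0
BINARY_OP * → -256 * 0 = 0
STORE_FAST q → q=0
LOAD_FAST i → push 0
LOAD_CONST → push 1
BINARY_OP + → 0 + 1 = 1
STORE_FAST i → i=1
LOAD_FAST i → push 1
LOAD_CONST → push 5
COMPARE_OP bool(<) → 1 vs 5 = True
POP_JUMP_IF_FALSE → pop True; no jump
LOAD_FAST_LOAD_FAST q,i → push 0,1
BINARY_OP * → 0 * 1 = 0
STORE_FAST q → q=0
LOAD_FAST i → push 1
LOAD_CONST → push 1
BINARY_OP + → 1 + 1 = 2
STORE_FAST i → i=2
LOAD_FAST i → push 2
LOAD_CONST → push 5
COMPARE_OP bool(<) → 2 vs 5 = True
POP_JUMP_IF_FALSE → pop True; no jump
LOAD_FAST_LOAD_FAST q,i → push 0,2
BINARY_OP * → 0 * 2 = 0
STORE_FAST q → q=0
LOAD_FAST i → push 2
LOAD_CONST → push 1
BINARY_OP + → 2 + 1 = 3
STORE_FAST i → i=3
LOAD_FAST i → push 3
LOAD_CONST → push 5
COMPARE_OP bool(<) → 3 vs 5 = True
POP_JUMP_IF_FALSE → pop True; no jump
LOAD_FAST_LOAD_FAST q,i → push 0,3
BINARY_OP * → 0 * 3 = 0
STORE_FAST q → q=0
LOAD_FAST i → push 3
LOAD_CONST → push 1
BINARY_OP + → 3 + 1 = 4
STORE_FAST i → i=4
LOAD_FAST i → push 4
LOAD_CONST → push 5
COMPARE_OP bool(<) → 4 vs 5 = True
POP_JUMP_IF_FALSE → pop True; no jump
LOAD_FAST_LOAD_FAST q,i → push 0,4
BINARY_OP * → 0 * 4 = 0
STORE_FAST q → q=0
LOAD_FAST i → push 4
LOAD_CONST → push 1
BINARY_OP + → 4 + 1 = 5
STORE_FAST i → i=5
LOAD_FAST i → push 5
LOAD_CONST → push 5
COMPARE_OP bool(<) → 5 vs 5 = False
POP_JUMP_IF_FALSE → pop False; jump
LOAD_FAST q → push 0
RETURN_VALUE → return 0.

0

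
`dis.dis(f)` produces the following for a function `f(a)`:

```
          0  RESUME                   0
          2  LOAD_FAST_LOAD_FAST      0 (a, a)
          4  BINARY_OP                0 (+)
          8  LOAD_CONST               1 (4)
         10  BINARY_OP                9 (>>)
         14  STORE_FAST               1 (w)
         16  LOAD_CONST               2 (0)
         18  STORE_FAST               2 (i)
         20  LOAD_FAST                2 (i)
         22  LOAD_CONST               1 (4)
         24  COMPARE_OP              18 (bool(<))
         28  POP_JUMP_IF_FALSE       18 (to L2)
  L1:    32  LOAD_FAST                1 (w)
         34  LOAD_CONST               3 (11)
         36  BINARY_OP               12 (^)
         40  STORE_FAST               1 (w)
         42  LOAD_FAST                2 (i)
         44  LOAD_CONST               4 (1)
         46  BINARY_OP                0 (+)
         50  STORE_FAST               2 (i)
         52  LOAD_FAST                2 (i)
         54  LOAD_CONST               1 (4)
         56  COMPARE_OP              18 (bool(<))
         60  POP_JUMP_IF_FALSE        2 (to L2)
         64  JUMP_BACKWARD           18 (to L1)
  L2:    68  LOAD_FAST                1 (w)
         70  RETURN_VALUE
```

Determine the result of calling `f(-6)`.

LOAD_FAST_LOAD_FAST a,a → push -6,-6. Stack: [-6, -6]
BINARY_OP + → -6 + -6 = -12. Stack: [-12]
LOAD_CONST → push 4. Stack: [-12, 4]
BINARY_OP >> → -12 >> 4 = -1. Stack: [-1]
STORE_FAST w → w=-1. Stack: []
LOAD_CONST → push 0. Stack: [0]
STORE_FAST i → i=0. Stack: []
LOAD_FAST i → push 0. Stack: [0]
LOAD_CONST → push 4. Stack: [0, 4]
COMPARE_OP bool(<) → 0 vs 4 = True. Stack: [True]
POP_JUMP_IF_FALSE → pop True; no jump. Stack: []
LOAD_FAST w → push -1. Stack: [-1]
LOAD_CONST → push 11. Stack: [-1, 11]
BINARY_OP ^ → -1 ^ 11 = -12. Stack: [-12]
STORE_FAST w → w=-12. Stack: []
LOAD_FAST i → push 0. Stack: [0]
LOAD_CONST → push 1. Stack: [0, 1]
BINARY_OP + → 0 + 1 = 1. Stack: [1]
STORE_FAST i → i=1. Stack: []
LOAD_FAST i → push 1. Stack: [1]
LOAD_CONST → push 4. Stack: [1, 4]
COMPARE_OP bool(<) → 1 vs 4 = True. Stack: [True]
POP_JUMP_IF_FALSE → pop True; no jump. Stack: []
LOAD_FAST w → push -12. Stack: [-12]
LOAD_CONST → push 11. Stack: [-12, 11]
BINARY_OP ^ → -12 ^ 11 = -1. Stack: [-1]
STORE_FAST w → w=-1. Stack: []
LOAD_FAST i → push 1. Stack: [1]
LOAD_CONST → push 1. Stack: [1, 1]
BINARY_OP + → 1 + 1 = 2. Stack: [2]
STORE_FAST i → i=2. Stack: []
LOAD_FAST i → push 2. Stack: [2]
LOAD_CONST → push 4. Stack: [2, 4]
COMPARE_OP bool(<) → 2 vs 4 = True. Stack: [True]
POP_JUMP_IF_FALSE → pop True; no jump. Stack: []
LOAD_FAST w → push -1. Stack: [-1]
LOAD_CONST → push 11. Stack: [-1, 11]
BINARY_OP ^ → -1 ^ 11 = -12. Stack: [-12]
STORE_FAST w → w=-12. Stack: []
LOAD_FAST i → push 2. Stack: [2]
LOAD_CONST → push 1. Stack: [2, 1]
BINARY_OP + → 2 + 1 = 3. Stack: [3]
STORE_FAST i → i=3. Stack: []
LOAD_FAST i → push 3. Stack: [3]
LOAD_CONST → push 4. Stack: [3, 4]
COMPARE_OP bool(<) → 3 vs 4 = True. Stack: [True]
POP_JUMP_IF_FALSE → pop True; no jump. Stack: []
LOAD_FAST w → push -12. Stack: [-12]
LOAD_CONST → push 11. Stack: [-12, 11]
BINARY_OP ^ → -12 ^ 11 = -1. Stack: [-1]
STORE_FAST w → w=-1. Stack: []
LOAD_FAST i → push 3. Stack: [3]
LOAD_CONST → push 1. Stack: [3, 1]
BINARY_OP + → 3 + 1 = 4. Stack: [4]
STORE_FAST i → i=4. Stack: []
LOAD_FAST i → push 4. Stack: [4]
LOAD_CONST → push 4. Stack: [4, 4]
COMPARE_OP bool(<) → 4 vs 4 = False. Stack: [False]
POP_JUMP_IF_FALSE → pop False; jump. Stack: []
LOAD_FAST w → push -1. Stack: [-1]
RETURN_VALUE → return -1.

-1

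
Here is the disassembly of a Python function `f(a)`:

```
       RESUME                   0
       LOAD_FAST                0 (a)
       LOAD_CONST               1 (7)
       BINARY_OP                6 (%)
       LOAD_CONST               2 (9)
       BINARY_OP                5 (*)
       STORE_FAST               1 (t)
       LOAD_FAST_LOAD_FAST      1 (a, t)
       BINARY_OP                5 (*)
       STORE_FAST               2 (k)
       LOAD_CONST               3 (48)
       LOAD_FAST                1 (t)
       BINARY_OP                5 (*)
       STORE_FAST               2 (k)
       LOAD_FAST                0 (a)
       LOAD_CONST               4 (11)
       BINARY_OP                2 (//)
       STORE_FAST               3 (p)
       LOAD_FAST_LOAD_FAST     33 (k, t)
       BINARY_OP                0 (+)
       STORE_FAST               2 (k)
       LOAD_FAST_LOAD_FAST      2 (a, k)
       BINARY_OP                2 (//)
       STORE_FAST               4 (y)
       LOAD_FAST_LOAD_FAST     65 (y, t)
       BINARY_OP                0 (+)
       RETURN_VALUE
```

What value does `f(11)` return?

36

LOAD_FAST a → push 11. Stack: [11]
LOAD_CONST → push 7. Stack: [11, 7]
BINARY_OP % → 11 % 7 = 4. Stack: [4]
LOAD_CONST → push 9. Stack: [4, 9]
BINARY_OP * → 4 * 9 = 36. Stack: [36]
STORE_FAST t → t=36. Stack: []
LOAD_FAST_LOAD_FAST a,t → push 11,36. Stack: [11, 36]
BINARY_OP * → 11 * 36 = 396. Stack: [396]
STORE_FAST k → k=396. Stack: []
LOAD_CONST → push 48. Stack: [48]
LOAD_FAST t → push 36. Stack: [48, 36]
BINARY_OP * → 48 * 36 = 1728. Stack: [1728]
STORE_FAST k → k=1728. Stack: []
LOAD_FAST a → push 11. Stack: [11]
LOAD_CONST → push 11. Stack: [11, 11]
BINARY_OP // → 11 // 11 = 1. Stack: [1]
STORE_FAST p → p=1. Stack: []
LOAD_FAST_LOAD_FAST k,t → push 1728,36. Stack: [1728, 36]
BINARY_OP + → 1728 + 36 = 1764. Stack: [1764]
STORE_FAST k → k=1764. Stack: []
LOAD_FAST_LOAD_FAST a,k → push 11,1764. Stack: [11, 1764]
BINARY_OP // → 11 // 1764 = 0. Stack: [0]
STORE_FAST y → y=0. Stack: []
LOAD_FAST_LOAD_FAST y,t → push 0,36. Stack: [0, 36]
BINARY_OP + → 0 + 36 = 36. Stack: [36]
RETURN_VALUE → return 36.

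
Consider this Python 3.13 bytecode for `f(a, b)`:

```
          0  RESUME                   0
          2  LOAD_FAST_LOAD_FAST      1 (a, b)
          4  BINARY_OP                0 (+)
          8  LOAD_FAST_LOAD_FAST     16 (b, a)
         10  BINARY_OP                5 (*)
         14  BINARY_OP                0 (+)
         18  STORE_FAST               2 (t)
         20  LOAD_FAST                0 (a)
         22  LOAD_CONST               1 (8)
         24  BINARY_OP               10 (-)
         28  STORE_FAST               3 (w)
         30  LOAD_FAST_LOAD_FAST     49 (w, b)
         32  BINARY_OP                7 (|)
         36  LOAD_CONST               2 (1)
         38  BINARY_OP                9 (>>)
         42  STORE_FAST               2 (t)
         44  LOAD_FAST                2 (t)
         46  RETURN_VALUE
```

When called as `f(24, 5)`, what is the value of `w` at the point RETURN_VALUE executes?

LOAD_FAST_LOAD_FAST a,b → push 24,5. Stack: [24, 5]
BINARY_OP + → 24 + 5 = 29. Stack: [29]
LOAD_FAST_LOAD_FAST b,a → push 5,24. Stack: [29, 5, 24]
BINARY_OP * → 5 * 24 = 120. Stack: [29, 120]
BINARY_OP + → 29 + 120 = 149. Stack: [149]
STORE_FAST t → t=149. Stack: []
LOAD_FAST a → push 24. Stack: [24]
LOAD_CONST → push 8. Stack: [24, 8]
BINARY_OP - → 24 - 8 = 16. Stack: [16]
STORE_FAST w → w=16. Stack: []
LOAD_FAST_LOAD_FAST w,b → push 16,5. Stack: [16, 5]
BINARY_OP | → 16 | 5 = 21. Stack: [21]
LOAD_CONST → push 1. Stack: [21, 1]
BINARY_OP >> → 21 >> 1 = 10. Stack: [10]
STORE_FAST t → t=10. Stack: []
LOAD_FAST t → push 10. Stack: [10]
RETURN_VALUE → return 10.

16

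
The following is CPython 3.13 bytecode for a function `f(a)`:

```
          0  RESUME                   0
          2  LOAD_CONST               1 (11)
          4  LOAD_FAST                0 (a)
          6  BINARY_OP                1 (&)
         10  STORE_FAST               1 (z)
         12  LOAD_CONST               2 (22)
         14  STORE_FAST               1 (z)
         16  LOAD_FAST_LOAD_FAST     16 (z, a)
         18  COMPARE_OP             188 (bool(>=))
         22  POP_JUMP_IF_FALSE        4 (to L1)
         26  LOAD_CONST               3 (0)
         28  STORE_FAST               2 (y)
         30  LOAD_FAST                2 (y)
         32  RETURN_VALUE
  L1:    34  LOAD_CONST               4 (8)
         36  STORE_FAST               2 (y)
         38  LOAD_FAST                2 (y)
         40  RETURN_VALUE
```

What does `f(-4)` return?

0

LOAD_CONST → push 11. Stack: [11]
LOAD_FAST a → push -4. Stack: [11, -4]
BINARY_OP & → 11 & -4 = 8. Stack: [8]
STORE_FAST z → z=8. Stack: []
LOAD_CONST → push 22. Stack: [22]
STORE_FAST z → z=22. Stack: []
LOAD_FAST_LOAD_FAST z,a → push 22,-4. Stack: [22, -4]
COMPARE_OP bool(>=) → 22 vs -4 = True. Stack: [True]
POP_JUMP_IF_FALSE → pop True; no jump. Stack: []
LOAD_CONST → push 0. Stack: [0]
STORE_FAST y → y=0. Stack: []
LOAD_FAST y → push 0. Stack: [0]
RETURN_VALUE → return 0.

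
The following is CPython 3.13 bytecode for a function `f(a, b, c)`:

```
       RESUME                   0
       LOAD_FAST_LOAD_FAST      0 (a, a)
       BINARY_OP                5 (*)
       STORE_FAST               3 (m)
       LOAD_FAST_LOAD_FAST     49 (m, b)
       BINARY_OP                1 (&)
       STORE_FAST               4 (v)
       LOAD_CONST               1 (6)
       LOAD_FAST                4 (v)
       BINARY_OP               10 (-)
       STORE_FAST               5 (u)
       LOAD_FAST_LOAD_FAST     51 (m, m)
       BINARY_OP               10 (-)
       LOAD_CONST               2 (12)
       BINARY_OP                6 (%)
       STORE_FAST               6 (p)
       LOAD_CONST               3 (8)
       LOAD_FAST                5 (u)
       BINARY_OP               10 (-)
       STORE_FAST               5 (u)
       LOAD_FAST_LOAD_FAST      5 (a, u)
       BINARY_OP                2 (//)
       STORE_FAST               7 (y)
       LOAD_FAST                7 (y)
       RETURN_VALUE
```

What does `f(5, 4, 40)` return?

2

LOAD_FAST_LOAD_FAST a,a → push 5,5. Stack: [5, 5]
BINARY_OP * → 5 * 5 = 25. Stack: [25]
STORE_FAST m → m=25. Stack: []
LOAD_FAST_LOAD_FAST m,b → push 25,4. Stack: [25, 4]
BINARY_OP & → 25 & 4 = 0. Stack: [0]
STORE_FAST v → v=0. Stack: []
LOAD_CONST → push 6. Stack: [6]
LOAD_FAST v → push 0. Stack: [6, 0]
BINARY_OP - → 6 - 0 = 6. Stack: [6]
STORE_FAST u → u=6. Stack: []
LOAD_FAST_LOAD_FAST m,m → push 25,25. Stack: [25, 25]
BINARY_OP - → 25 - 25 = 0. Stack: [0]
LOAD_CONST → push 12. Stack: [0, 12]
BINARY_OP % → 0 % 12 = 0. Stack: [0]
STORE_FAST p → p=0. Stack: []
LOAD_CONST → push 8. Stack: [8]
LOAD_FAST u → push 6. Stack: [8, 6]
BINARY_OP - → 8 - 6 = 2. Stack: [2]
STORE_FAST u → u=2. Stack: []
LOAD_FAST_LOAD_FAST a,u → push 5,2. Stack: [5, 2]
BINARY_OP // → 5 // 2 = 2. Stack: [2]
STORE_FAST y → y=2. Stack: []
LOAD_FAST y → push 2. Stack: [2]
RETURN_VALUE → return 2.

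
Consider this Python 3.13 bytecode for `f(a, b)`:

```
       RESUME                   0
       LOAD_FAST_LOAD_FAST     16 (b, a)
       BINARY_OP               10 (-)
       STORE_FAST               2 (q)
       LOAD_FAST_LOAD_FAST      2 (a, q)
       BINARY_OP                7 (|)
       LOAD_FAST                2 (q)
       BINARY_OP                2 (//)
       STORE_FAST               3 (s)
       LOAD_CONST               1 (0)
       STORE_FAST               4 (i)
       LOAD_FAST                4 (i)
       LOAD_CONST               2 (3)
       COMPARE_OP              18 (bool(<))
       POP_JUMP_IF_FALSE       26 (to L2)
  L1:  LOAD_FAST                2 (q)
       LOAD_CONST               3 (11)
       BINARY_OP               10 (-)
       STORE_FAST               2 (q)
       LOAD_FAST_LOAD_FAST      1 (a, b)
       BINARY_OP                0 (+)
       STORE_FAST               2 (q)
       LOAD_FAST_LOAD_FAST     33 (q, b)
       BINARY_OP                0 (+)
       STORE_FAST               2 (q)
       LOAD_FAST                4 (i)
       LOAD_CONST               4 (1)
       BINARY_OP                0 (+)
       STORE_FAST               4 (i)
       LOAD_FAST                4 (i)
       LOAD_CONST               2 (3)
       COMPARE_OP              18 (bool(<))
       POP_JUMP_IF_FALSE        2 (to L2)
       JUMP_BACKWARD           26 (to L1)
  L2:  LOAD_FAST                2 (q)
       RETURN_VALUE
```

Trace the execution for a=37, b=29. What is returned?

LOAD_FAST_LOAD_FAST b,a → push 29,37
BINARY_OP - → 29 - 37 = -8
STORE_FAST q → q=-8
LOAD_FAST_LOAD_FAST a,q → push 37,-8
BINARY_OP | → 37 | -8 = -3
LOAD_FAST q → push -8
BINARY_OP // → -3 // -8 = 0
STORE_FAST s → s=0
LOAD_CONST → push 0
STORE_FAST i → i=0
LOAD_FAST i → push 0
LOAD_CONST → push 3
COMPARE_OP bool(<) → 0 vs 3 = True
POP_JUMP_IF_FALSE → pop True; no jump
LOAD_FAST q → push -8
LOAD_CONST → push 11
BINARY_OP - → -8 - 11 = -19
STORE_FAST q → q=-19
LOAD_FAST_LOAD_FAST a,b → push 37,29
BINARY_OP + → 37 + 29 = 66
STORE_FAST q → q=66
LOAD_FAST_LOAD_FAST q,b → push 66,29
BINARY_OP + → 66 + 29 = 95
STORE_FAST q → q=95
LOAD_FAST i → push 0
LOAD_CONST → push 1
BINARY_OP + → 0 + 1 = 1
STORE_FAST i → i=1
LOAD_FAST i → push 1
LOAD_CONST → push 3
COMPARE_OP bool(<) → 1 vs 3 = True
POP_JUMP_IF_FALSE → pop True; no jump
LOAD_FAST q → push 95
LOAD_CONST → push 11
BINARY_OP - → 95 - 11 = 84
STORE_FAST q → q=84
LOAD_FAST_LOAD_FAST a,b → push 37,29
BINARY_OP + → 37 + 29 = 66
STORE_FAST q → q=66
LOAD_FAST_LOAD_FAST q,b → push 66,29
BINARY_OP + → 66 + 29 = 95
STORE_FAST q → q=95
LOAD_FAST i → push 1
LOAD_CONST → push 1
BINARY_OP + → 1 + 1 = 2
STORE_FAST i → i=2
LOAD_FAST i → push 2
LOAD_CONST → push 3
COMPARE_OP bool(<) → 2 vs 3 = True
POP_JUMP_IF_FALSE → pop True; no jump
LOAD_FAST q → push 95
LOAD_CONST → push 11
BINARY_OP - → 95 - 11 = 84
STORE_FAST q → q=84
LOAD_FAST_LOAD_FAST a,b → push 37,29
BINARY_OP + → 37 + 29 = 66
STORE_FAST q → q=66
LOAD_FAST_LOAD_FAST q,b → push 66,29
BINARY_OP + → 66 + 29 = 95
STORE_FAST q → q=95
LOAD_FAST i → push 2
LOAD_CONST → push 1
BINARY_OP + → 2 + 1 = 3
STORE_FAST i → i=3
LOAD_FAST i → push 3
LOAD_CONST → push 3
COMPARE_OP bool(<) → 3 vs 3 = False
POP_JUMP_IF_FALSE → pop False; jump
LOAD_FAST q → push 95
RETURN_VALUE → return 95.

95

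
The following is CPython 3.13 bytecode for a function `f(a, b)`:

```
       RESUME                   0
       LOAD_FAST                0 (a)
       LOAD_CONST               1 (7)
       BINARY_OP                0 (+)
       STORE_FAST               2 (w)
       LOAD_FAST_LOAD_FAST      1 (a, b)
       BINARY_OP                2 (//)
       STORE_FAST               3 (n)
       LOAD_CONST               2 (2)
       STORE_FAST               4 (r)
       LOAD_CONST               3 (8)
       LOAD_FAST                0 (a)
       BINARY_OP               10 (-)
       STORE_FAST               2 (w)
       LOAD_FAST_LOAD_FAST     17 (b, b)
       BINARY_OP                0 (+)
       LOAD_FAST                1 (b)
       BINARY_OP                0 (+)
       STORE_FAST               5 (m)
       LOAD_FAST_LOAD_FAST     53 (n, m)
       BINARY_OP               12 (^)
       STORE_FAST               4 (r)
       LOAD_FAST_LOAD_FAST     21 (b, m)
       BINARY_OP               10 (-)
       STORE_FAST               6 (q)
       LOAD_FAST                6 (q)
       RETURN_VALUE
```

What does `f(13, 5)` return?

LOAD_FAST a → push 13. Stack: [13]
LOAD_CONST → push 7. Stack: [13, 7]
BINARY_OP + → 13 + 7 = 20. Stack: [20]
STORE_FAST w → w=20. Stack: []
LOAD_FAST_LOAD_FAST a,b → push 13,5. Stack: [13, 5]
BINARY_OP // → 13 // 5 = 2. Stack: [2]
STORE_FAST n → n=2. Stack: []
LOAD_CONST → push 2. Stack: [2]
STORE_FAST r → r=2. Stack: []
LOAD_CONST → push 8. Stack: [8]
LOAD_FAST a → push 13. Stack: [8, 13]
BINARY_OP - → 8 - 13 = -5. Stack: [-5]
STORE_FAST w → w=-5. Stack: []
LOAD_FAST_LOAD_FAST b,b → push 5,5. Stack: [5, 5]
BINARY_OP + → 5 + 5 = 10. Stack: [10]
LOAD_FAST b → push 5. Stack: [10, 5]
BINARY_OP + → 10 + 5 = 15. Stack: [15]
STORE_FAST m → m=15. Stack: []
LOAD_FAST_LOAD_FAST n,m → push 2,15. Stack: [2, 15]
BINARY_OP ^ → 2 ^ 15 = 13. Stack: [13]
STORE_FAST r → r=13. Stack: []
LOAD_FAST_LOAD_FAST b,m → push 5,15. Stack: [5, 15]
BINARY_OP - → 5 - 15 = -10. Stack: [-10]
STORE_FAST q → q=-10. Stack: []
LOAD_FAST q → push -10. Stack: [-10]
RETURN_VALUE → return -10.

-10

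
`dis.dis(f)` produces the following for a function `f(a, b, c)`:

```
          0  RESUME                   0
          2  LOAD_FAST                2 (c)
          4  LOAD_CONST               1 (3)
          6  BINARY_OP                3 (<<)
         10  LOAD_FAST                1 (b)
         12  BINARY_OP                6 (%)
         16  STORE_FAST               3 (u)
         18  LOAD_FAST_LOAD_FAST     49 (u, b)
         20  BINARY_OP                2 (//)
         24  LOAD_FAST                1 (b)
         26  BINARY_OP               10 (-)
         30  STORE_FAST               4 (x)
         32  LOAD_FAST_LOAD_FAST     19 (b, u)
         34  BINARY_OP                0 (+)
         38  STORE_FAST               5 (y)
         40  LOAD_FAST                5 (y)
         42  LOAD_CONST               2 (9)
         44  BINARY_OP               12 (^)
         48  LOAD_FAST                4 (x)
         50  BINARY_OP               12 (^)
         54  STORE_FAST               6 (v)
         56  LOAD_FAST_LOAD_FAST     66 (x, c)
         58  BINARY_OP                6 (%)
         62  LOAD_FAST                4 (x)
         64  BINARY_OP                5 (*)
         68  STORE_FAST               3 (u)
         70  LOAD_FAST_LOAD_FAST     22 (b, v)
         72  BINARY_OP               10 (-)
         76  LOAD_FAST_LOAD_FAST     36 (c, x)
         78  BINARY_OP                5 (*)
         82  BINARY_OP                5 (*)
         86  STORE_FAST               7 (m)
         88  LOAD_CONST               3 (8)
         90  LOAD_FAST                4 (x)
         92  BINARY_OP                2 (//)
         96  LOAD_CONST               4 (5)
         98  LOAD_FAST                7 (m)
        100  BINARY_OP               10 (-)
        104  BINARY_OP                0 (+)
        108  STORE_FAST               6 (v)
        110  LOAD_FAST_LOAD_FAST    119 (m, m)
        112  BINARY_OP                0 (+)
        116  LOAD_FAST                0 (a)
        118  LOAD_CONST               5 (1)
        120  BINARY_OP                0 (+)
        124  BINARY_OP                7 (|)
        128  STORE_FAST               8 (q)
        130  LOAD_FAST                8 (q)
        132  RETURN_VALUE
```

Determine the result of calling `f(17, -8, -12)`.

LOAD_FAST c → push -12. Stack: [-12]
LOAD_CONST → push 3. Stack: [-12, 3]
BINARY_OP << → -12 << 3 = -96. Stack: [-96]
LOAD_FAST b → push -8. Stack: [-96, -8]
BINARY_OP % → -96 % -8 = 0. Stack: [0]
STORE_FAST u → u=0. Stack: []
LOAD_FAST_LOAD_FAST u,b → push 0,-8. Stack: [0, -8]
BINARY_OP // → 0 // -8 = 0. Stack: [0]
LOAD_FAST b → push -8. Stack: [0, -8]
BINARY_OP - → 0 - -8 = 8. Stack: [8]
STORE_FAST x → x=8. Stack: []
LOAD_FAST_LOAD_FAST b,u → push -8,0. Stack: [-8, 0]
BINARY_OP + → -8 + 0 = -8. Stack: [-8]
STORE_FAST y → y=-8. Stack: []
LOAD_FAST y → push -8. Stack: [-8]
LOAD_CONST → push 9. Stack: [-8, 9]
BINARY_OP ^ → -8 ^ 9 = -15. Stack: [-15]
LOAD_FAST x → push 8. Stack: [-15, 8]
BINARY_OP ^ → -15 ^ 8 = -7. Stack: [-7]
STORE_FAST v → v=-7. Stack: []
LOAD_FAST_LOAD_FAST x,c → push 8,-12. Stack: [8, -12]
BINARY_OP % → 8 % -12 = -4. Stack: [-4]
LOAD_FAST x → push 8. Stack: [-4, 8]
BINARY_OP * → -4 * 8 = -32. Stack: [-32]
STORE_FAST u → u=-32. Stack: []
LOAD_FAST_LOAD_FAST b,v → push -8,-7. Stack: [-8, -7]
BINARY_OP - → -8 - -7 = -1. Stack: [-1]
LOAD_FAST_LOAD_FAST c,x → push -12,8. Stack: [-1, -12, 8]
BINARY_OP * → -12 * 8 = -96. Stack: [-1, -96]
BINARY_OP * → -1 * -96 = 96. Stack: [96]
STORE_FAST m → m=96. Stack: []
LOAD_CONST → push 8. Stack: [8]
LOAD_FAST x → push 8. Stack: [8, 8]
BINARY_OP // → 8 // 8 = 1. Stack: [1]
LOAD_CONST → push 5. Stack: [1, 5]
LOAD_FAST m → push 96. Stack: [1, 5, 96]
BINARY_OP - → 5 - 96 = -91. Stack: [1, -91]
BINARY_OP + → 1 + -91 = -90. Stack: [-90]
STORE_FAST v → v=-90. Stack: []
LOAD_FAST_LOAD_FAST m,m → push 96,96. Stack: [96, 96]
BINARY_OP + → 96 + 96 = 192. Stack: [192]
LOAD_FAST a → push 17. Stack: [192, 17]
LOAD_CONST → push 1. Stack: [192, 17, 1]
BINARY_OP + → 17 + 1 = 18. Stack: [192, 18]
BINARY_OP | → 192 | 18 = 210. Stack: [210]
STORE_FAST q → q=210. Stack: []
LOAD_FAST q → push 210. Stack: [210]
RETURN_VALUE → return 210.

210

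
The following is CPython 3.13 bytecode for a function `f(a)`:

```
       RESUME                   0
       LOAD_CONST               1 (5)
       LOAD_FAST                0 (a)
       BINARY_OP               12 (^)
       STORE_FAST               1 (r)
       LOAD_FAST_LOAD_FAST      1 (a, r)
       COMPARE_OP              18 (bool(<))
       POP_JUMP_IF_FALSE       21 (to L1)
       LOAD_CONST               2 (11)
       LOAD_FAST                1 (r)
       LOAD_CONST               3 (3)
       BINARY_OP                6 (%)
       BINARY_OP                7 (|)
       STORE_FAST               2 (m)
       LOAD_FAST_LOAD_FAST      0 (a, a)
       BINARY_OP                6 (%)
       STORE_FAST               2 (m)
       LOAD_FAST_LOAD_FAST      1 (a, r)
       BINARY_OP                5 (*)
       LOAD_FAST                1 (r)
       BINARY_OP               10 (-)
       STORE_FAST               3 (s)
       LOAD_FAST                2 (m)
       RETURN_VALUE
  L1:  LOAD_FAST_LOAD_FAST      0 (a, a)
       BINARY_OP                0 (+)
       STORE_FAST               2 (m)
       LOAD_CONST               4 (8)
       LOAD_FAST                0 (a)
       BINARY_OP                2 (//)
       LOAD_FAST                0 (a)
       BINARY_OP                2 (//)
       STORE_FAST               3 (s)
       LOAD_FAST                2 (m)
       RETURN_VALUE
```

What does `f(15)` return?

30

LOAD_CONST → push 5. Stack: [5]
LOAD_FAST a → push 15. Stack: [5, 15]
BINARY_OP ^ → 5 ^ 15 = 10. Stack: [10]
STORE_FAST r → r=10. Stack: []
LOAD_FAST_LOAD_FAST a,r → push 15,10. Stack: [15, 10]
COMPARE_OP bool(<) → 15 vs 10 = False. Stack: [False]
POP_JUMP_IF_FALSE → pop False; jump. Stack: []
LOAD_FAST_LOAD_FAST a,a → push 15,15. Stack: [15, 15]
BINARY_OP + → 15 + 15 = 30. Stack: [30]
STORE_FAST m → m=30. Stack: []
LOAD_CONST → push 8. Stack: [8]
LOAD_FAST a → push 15. Stack: [8, 15]
BINARY_OP // → 8 // 15 = 0. Stack: [0]
LOAD_FAST a → push 15. Stack: [0, 15]
BINARY_OP // → 0 // 15 = 0. Stack: [0]
STORE_FAST s → s=0. Stack: []
LOAD_FAST m → push 30. Stack: [30]
RETURN_VALUE → return 30.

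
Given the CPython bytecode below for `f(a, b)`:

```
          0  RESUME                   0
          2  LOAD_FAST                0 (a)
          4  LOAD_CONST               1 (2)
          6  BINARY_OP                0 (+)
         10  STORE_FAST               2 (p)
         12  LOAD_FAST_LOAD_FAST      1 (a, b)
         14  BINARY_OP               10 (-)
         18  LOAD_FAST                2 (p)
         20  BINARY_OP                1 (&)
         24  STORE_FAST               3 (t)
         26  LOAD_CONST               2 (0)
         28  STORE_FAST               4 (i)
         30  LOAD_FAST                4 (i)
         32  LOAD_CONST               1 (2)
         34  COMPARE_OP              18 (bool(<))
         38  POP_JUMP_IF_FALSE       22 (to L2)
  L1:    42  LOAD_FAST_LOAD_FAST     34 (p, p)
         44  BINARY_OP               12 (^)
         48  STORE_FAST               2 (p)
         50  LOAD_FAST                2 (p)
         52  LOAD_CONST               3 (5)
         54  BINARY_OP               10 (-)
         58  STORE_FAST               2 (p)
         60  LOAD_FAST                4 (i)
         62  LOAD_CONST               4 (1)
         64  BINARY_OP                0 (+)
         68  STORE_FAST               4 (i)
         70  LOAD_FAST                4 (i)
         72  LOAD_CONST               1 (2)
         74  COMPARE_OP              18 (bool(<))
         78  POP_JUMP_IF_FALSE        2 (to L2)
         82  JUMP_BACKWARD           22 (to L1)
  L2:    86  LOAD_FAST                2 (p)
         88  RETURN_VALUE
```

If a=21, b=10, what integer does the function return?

-5

LOAD_FAST a → push 21. Stack: [21]
LOAD_CONST → push 2. Stack: [21, 2]
BINARY_OP + → 21 + 2 = 23. Stack: [23]
STORE_FAST p → p=23. Stack: []
LOAD_FAST_LOAD_FAST a,b → push 21,10. Stack: [21, 10]
BINARY_OP - → 21 - 10 = 11. Stack: [11]
LOAD_FAST p → push 23. Stack: [11, 23]
BINARY_OP & → 11 & 23 = 3. Stack: [3]
STORE_FAST t → t=3. Stack: []
LOAD_CONST → push 0. Stack: [0]
STORE_FAST i → i=0. Stack: []
LOAD_FAST i → push 0. Stack: [0]
LOAD_CONST → push 2. Stack: [0, 2]
COMPARE_OP bool(<) → 0 vs 2 = True. Stack: [True]
POP_JUMP_IF_FALSE → pop True; no jump. Stack: []
LOAD_FAST_LOAD_FAST p,p → push 23,23. Stack: [23, 23]
BINARY_OP ^ → 23 ^ 23 = 0. Stack: [0]
STORE_FAST p → p=0. Stack: []
LOAD_FAST p → push 0. Stack: [0]
LOAD_CONST → push 5. Stack: [0, 5]
BINARY_OP - → 0 - 5 = -5. Stack: [-5]
STORE_FAST p → p=-5. Stack: []
LOAD_FAST i → push 0. Stack: [0]
LOAD_CONST → push 1. Stack: [0, 1]
BINARY_OP + → 0 + 1 = 1. Stack: [1]
STORE_FAST i → i=1. Stack: []
LOAD_FAST i → push 1. Stack: [1]
LOAD_CONST → push 2. Stack: [1, 2]
COMPARE_OP bool(<) → 1 vs 2 = True. Stack: [True]
POP_JUMP_IF_FALSE → pop True; no jump. Stack: []
LOAD_FAST_LOAD_FAST p,p → push -5,-5. Stack: [-5, -5]
BINARY_OP ^ → -5 ^ -5 = 0. Stack: [0]
STORE_FAST p → p=0. Stack: []
LOAD_FAST p → push 0. Stack: [0]
LOAD_CONST → push 5. Stack: [0, 5]
BINARY_OP - → 0 - 5 = -5. Stack: [-5]
STORE_FAST p → p=-5. Stack: []
LOAD_FAST i → push 1. Stack: [1]
LOAD_CONST → push 1. Stack: [1, 1]
BINARY_OP + → 1 + 1 = 2. Stack: [2]
STORE_FAST i → i=2. Stack: []
LOAD_FAST i → push 2. Stack: [2]
LOAD_CONST → push 2. Stack: [2, 2]
COMPARE_OP bool(<) → 2 vs 2 = False. Stack: [False]
POP_JUMP_IF_FALSE → pop False; jump. Stack: []
LOAD_FAST p → push -5. Stack: [-5]
RETURN_VALUE → return -5.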